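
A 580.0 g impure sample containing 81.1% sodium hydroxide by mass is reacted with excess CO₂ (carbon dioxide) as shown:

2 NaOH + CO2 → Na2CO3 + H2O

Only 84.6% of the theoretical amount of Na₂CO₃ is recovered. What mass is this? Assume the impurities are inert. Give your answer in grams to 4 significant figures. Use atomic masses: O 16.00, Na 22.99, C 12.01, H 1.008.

527.2 g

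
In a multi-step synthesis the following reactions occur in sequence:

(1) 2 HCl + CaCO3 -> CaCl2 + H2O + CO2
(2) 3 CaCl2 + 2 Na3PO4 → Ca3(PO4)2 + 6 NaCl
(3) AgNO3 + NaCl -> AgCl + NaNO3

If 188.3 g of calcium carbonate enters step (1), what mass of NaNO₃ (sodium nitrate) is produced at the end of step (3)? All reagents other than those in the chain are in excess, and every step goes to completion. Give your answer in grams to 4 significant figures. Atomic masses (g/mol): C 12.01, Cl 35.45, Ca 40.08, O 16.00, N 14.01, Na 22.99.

M(CaCO3) = 40.08 + 12.01 + 3(16.00) = 100.09 g/mol.
M(NaNO3) = 22.99 + 14.01 + 3(16.00) = 85.00 g/mol.
n(CaCO3) = 188.3 / 100.09 = 1.8813 mol.
Reaction (1): CaCO3→CaCl2 ratio 1:1 ⇒ n(CaCl2) = 1.8813 mol.
Reaction (2): CaCl2→NaCl ratio 3:6 ⇒ n(NaCl) = 3.7626 mol.
Reaction (3): NaCl→NaNO3 ratio 1:1 ⇒ n(NaNO3) = 3.7626 mol.
Mass of NaNO3 = 3.7626 × 85.00 = 319.82 g.

319.8 g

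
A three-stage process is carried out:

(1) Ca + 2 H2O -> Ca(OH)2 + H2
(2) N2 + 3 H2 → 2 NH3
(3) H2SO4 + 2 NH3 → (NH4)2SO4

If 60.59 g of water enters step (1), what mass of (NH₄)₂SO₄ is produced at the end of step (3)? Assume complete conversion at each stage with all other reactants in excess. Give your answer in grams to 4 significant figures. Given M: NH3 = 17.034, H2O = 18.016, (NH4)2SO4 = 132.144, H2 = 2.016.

n(H2O) = 60.59 / 18.016 = 3.3631 mol.
Reaction (1): H2O→H2 ratio 2:1 ⇒ n(H2) = 1.6816 mol.
Reaction (2): H2→NH3 ratio 3:2 ⇒ n(NH3) = 1.1210 mol.
Reaction (3): NH3→(NH4)2SO4 ratio 2:1 ⇒ n((NH4)2SO4) = 0.56052 mol.
Mass of (NH4)2SO4 = 0.56052 × 132.144 = 74.069 g.

74.07 g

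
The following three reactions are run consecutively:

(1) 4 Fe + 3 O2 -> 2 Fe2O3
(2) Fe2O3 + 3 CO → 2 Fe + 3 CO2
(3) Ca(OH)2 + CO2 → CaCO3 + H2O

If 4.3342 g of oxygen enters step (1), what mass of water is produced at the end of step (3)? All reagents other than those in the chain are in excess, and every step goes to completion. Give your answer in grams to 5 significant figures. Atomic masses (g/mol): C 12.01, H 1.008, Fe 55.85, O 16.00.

4.8803 g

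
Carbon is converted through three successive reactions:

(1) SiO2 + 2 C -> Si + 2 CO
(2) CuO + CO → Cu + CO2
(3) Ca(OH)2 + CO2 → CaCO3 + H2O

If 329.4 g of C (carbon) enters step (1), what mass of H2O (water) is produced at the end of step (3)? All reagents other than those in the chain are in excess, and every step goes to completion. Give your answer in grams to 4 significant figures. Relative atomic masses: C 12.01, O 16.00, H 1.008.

494.1 g

M(C) = 12.01 g/mol.
M(H2O) = 2(1.008) + 16.00 = 18.016 g/mol.
n(C) = 329.4 / 12.01 = 27.427 mol.
Reaction (1): C→CO ratio 2:2 ⇒ n(CO) = 27.427 mol.
Reaction (2): CO→CO2 ratio 1:1 ⇒ n(CO2) = 27.427 mol.
Reaction (3): CO2→H2O ratio 1:1 ⇒ n(H2O) = 27.427 mol.
Mass of H2O = 27.427 × 18.016 = 494.13 g.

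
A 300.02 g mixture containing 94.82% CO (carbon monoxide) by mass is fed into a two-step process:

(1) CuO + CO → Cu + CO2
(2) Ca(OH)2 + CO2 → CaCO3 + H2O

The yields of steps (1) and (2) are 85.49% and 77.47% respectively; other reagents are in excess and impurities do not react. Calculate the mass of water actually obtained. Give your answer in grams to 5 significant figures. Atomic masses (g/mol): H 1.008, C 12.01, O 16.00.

121.18 g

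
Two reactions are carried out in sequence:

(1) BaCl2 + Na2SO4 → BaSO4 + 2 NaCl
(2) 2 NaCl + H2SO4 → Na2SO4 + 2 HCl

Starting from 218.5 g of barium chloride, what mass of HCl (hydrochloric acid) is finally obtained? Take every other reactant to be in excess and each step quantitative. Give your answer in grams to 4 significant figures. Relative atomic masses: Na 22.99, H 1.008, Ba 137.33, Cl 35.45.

76.51 g

M(BaCl2) = 137.33 + 2(35.45) = 208.23 g/mol.
M(HCl) = 1.008 + 35.45 = 36.458 g/mol.
n(BaCl2) = 218.50 / 208.23 = 1.0493 mol.
Step 1 gives a 1:2 ratio of BaCl2 to NaCl, so n(NaCl) = 2.0986 mol.
In step 2 the NaCl:HCl ratio is 2:2, so n(HCl) = 2.0986 mol.
Mass of HCl = 2.0986 × 36.458 = 76.512 g.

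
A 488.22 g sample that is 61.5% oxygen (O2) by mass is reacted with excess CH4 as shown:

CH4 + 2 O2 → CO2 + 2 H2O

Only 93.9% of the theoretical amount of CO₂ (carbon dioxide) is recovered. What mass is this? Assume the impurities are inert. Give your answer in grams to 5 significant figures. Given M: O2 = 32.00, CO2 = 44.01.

Pure O2 available = 488.22 g × 0.615 = 300.255 g.
n(O2) = 300.255 g / 32.00 g/mol = 9.38298 mol.
From the equation the O2:CO2 mole ratio is 2:1, so n(CO2) = 9.38298 × 1/2 = 4.69149 mol.
Mass of CO2 = 4.69149 mol × 44.01 g/mol = 206.472 g.
Actual mass collected = 206.472 g × 0.939 = 193.878 g.

193.88 g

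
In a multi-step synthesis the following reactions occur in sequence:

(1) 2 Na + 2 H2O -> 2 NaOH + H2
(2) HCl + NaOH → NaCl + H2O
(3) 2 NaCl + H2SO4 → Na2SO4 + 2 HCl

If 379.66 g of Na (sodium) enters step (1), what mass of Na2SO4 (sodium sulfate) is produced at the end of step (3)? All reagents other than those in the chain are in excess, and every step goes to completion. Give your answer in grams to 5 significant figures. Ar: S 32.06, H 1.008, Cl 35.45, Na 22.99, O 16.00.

1172.8 g

M(Na) = 22.99 g/mol.
M(Na2SO4) = 2(22.99) + 32.06 + 4(16.00) = 142.04 g/mol.
n(Na) = 379.66 / 22.99 = 16.5141 mol.
Reaction (1): Na→NaOH ratio 2:2 ⇒ n(NaOH) = 16.5141 mol.
Reaction (2): NaOH→NaCl ratio 1:1 ⇒ n(NaCl) = 16.5141 mol.
Reaction (3): NaCl→Na2SO4 ratio 2:1 ⇒ n(Na2SO4) = 8.25707 mol.
Mass of Na2SO4 = 8.25707 × 142.04 = 1172.83 g.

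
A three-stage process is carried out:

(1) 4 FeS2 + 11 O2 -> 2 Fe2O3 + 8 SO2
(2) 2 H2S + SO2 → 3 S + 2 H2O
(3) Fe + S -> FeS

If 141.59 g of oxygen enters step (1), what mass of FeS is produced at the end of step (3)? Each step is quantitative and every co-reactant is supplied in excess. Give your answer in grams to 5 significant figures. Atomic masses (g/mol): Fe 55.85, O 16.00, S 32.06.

M(O2) = 2(16.00) = 32.00 g/mol.
M(FeS) = 55.85 + 32.06 = 87.91 g/mol.
n(O2) = 141.59 / 32.00 = 4.42469 mol.
Reaction (1): O2→SO2 ratio 11:8 ⇒ n(SO2) = 3.21795 mol.
Reaction (2): SO2→S ratio 1:3 ⇒ n(S) = 9.65386 mol.
Reaction (3): S→FeS ratio 1:1 ⇒ n(FeS) = 9.65386 mol.
Mass of FeS = 9.65386 × 87.91 = 848.671 g.

848.67 g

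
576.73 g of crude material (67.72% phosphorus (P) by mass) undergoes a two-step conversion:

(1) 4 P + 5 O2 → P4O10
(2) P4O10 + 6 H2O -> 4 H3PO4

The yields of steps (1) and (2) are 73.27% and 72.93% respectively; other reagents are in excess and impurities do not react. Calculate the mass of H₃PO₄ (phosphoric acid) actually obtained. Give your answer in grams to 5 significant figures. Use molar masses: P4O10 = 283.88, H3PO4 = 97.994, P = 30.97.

Pure P = 576.73 × 0.6772 = 390.562 g.
n(P) = 390.562 / 30.97 = 12.6110 mol.
Step 1 (P:P4O10 = 4:1): theoretical n(P4O10) = 3.15274 mol; at 73.27% yield, n(P4O10) = 2.31001 mol.
Step 2 (P4O10:H3PO4 = 1:4): theoretical n(H3PO4) = 9.24005 mol, so theoretical mass = 9.24005 × 97.994 = 905.470 g.
At 72.93% yield, actual mass of H3PO4 = 905.470 × 0.7293 = 660.359 g.

660.36 g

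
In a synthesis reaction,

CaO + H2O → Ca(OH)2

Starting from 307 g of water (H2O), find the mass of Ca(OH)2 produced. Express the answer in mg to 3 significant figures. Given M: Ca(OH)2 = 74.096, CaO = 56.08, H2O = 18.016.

n(H2O) = 307.0 g / 18.016 g/mol = 17.04 mol.
From the equation the H2O:Ca(OH)2 mole ratio is 1:1, so n(Ca(OH)2) = 17.04 × 1/1 = 17.04 mol.
Mass of Ca(OH)2 = 17.04 mol × 74.096 g/mol = 1263 g.
Converting to mg: 1263 g = 1260000 mg.

1260000 mg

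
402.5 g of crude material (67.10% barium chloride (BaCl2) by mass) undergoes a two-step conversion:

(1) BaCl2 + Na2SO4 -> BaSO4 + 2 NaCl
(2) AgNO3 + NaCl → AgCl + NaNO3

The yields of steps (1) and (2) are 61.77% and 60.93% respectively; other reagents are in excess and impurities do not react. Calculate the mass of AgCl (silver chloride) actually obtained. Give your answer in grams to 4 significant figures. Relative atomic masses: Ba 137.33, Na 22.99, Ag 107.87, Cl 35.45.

Pure BaCl2 = 402.5 × 0.6710 = 270.08 g.
M(BaCl2) = 137.33 + 2(35.45) = 208.23 g/mol.
M(AgCl) = 107.87 + 35.45 = 143.32 g/mol.
n(BaCl2) = 270.08 / 208.23 = 1.2970 mol.
Step 1 (BaCl2:NaCl = 1:2): theoretical n(NaCl) = 2.5940 mol; at 61.77% yield, n(NaCl) = 1.6023 mol.
Step 2 (NaCl:AgCl = 1:1): theoretical n(AgCl) = 1.6023 mol, so theoretical mass = 1.6023 × 143.32 = 229.65 g.
At 60.93% yield, actual mass of AgCl = 229.65 × 0.6093 = 139.92 g.

139.9 g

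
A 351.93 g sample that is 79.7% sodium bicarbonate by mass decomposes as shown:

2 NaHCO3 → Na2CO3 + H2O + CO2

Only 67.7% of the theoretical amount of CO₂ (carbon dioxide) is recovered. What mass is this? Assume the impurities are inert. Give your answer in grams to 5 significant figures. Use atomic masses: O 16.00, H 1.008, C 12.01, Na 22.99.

Pure NaHCO3 available = 351.93 g × 0.797 = 280.488 g.
M(NaHCO3) = 22.99 + 1.008 + 12.01 + 3(16.00) = 84.008 g/mol.
M(CO2) = 12.01 + 2(16.00) = 44.01 g/mol.
n(NaHCO3) = 280.488 g / 84.008 g/mol = 3.33883 mol.
From the equation the NaHCO3:CO2 mole ratio is 2:1, so n(CO2) = 3.33883 × 1/2 = 1.66941 mol.
Mass of CO2 = 1.66941 mol × 44.01 g/mol = 73.4709 g.
Actual mass collected = 73.4709 g × 0.677 = 49.7398 g.

49.740 g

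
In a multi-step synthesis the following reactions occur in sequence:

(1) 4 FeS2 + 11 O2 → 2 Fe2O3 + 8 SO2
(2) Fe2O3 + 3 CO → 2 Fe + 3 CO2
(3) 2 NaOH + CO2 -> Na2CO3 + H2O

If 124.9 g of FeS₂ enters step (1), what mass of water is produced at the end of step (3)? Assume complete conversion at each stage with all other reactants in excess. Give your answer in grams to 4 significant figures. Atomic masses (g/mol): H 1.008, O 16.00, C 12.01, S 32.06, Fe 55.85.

M(FeS2) = 55.85 + 2(32.06) = 119.97 g/mol.
M(H2O) = 2(1.008) + 16.00 = 18.016 g/mol.
n(FeS2) = 124.9 / 119.97 = 1.0411 mol.
Reaction (1): FeS2→Fe2O3 ratio 4:2 ⇒ n(Fe2O3) = 0.52055 mol.
Reaction (2): Fe2O3→CO2 ratio 1:3 ⇒ n(CO2) = 1.5616 mol.
Reaction (3): CO2→H2O ratio 1:1 ⇒ n(H2O) = 1.5616 mol.
Mass of H2O = 1.5616 × 18.016 = 28.135 g.

28.13 g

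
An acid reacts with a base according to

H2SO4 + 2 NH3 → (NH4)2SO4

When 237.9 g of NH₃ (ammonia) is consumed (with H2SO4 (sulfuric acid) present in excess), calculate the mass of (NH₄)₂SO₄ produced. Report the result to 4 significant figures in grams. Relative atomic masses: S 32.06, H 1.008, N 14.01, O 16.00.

922.8 g

M(NH3) = 14.01 + 3(1.008) = 17.034 g/mol.
M((NH4)2SO4) = 2(14.01) + 8(1.008) + 32.06 + 4(16.00) = 132.144 g/mol.
n(NH3) = 237.90 g / 17.034 g/mol = 13.966 mol.
From the equation the NH3:(NH4)2SO4 mole ratio is 2:1, so n((NH4)2SO4) = 13.966 × 1/2 = 6.9831 mol.
Mass of (NH4)2SO4 = 6.9831 mol × 132.144 g/mol = 922.77 g.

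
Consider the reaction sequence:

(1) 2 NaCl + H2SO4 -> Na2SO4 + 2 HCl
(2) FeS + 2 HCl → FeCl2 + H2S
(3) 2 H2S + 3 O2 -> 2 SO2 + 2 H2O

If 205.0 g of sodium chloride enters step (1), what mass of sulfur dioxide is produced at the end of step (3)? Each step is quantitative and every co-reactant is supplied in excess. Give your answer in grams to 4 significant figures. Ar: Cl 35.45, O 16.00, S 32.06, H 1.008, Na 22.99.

112.4 g

M(NaCl) = 22.99 + 35.45 = 58.44 g/mol.
M(SO2) = 32.06 + 2(16.00) = 64.06 g/mol.
n(NaCl) = 205.0 / 58.44 = 3.5079 mol.
Reaction (1): NaCl→HCl ratio 2:2 ⇒ n(HCl) = 3.5079 mol.
Reaction (2): HCl→H2S ratio 2:1 ⇒ n(H2S) = 1.7539 mol.
Reaction (3): H2S→SO2 ratio 2:2 ⇒ n(SO2) = 1.7539 mol.
Mass of SO2 = 1.7539 × 64.06 = 112.36 g.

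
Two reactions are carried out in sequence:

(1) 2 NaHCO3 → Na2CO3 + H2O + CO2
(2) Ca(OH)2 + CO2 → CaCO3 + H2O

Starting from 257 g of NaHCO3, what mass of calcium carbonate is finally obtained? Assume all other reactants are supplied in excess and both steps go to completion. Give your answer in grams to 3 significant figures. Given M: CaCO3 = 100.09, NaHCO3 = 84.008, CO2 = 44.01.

153 g

n(NaHCO3) = 257.0 / 84.008 = 3.059 mol.
Step 1 gives a 2:1 ratio of NaHCO3 to CO2, so n(CO2) = 1.530 mol.
In step 2 the CO2:CaCO3 ratio is 1:1, so n(CaCO3) = 1.530 mol.
Mass of CaCO3 = 1.530 × 100.09 = 153.1 g.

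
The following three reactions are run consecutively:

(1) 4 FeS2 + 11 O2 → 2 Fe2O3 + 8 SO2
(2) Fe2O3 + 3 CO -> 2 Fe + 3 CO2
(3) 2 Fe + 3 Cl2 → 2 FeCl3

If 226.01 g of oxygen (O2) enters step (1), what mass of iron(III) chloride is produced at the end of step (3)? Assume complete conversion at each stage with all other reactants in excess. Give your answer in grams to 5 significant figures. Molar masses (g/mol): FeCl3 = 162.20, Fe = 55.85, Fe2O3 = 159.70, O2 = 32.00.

n(O2) = 226.01 / 32.00 = 7.06281 mol.
Reaction (1): O2→Fe2O3 ratio 11:2 ⇒ n(Fe2O3) = 1.28415 mol.
Reaction (2): Fe2O3→Fe ratio 1:2 ⇒ n(Fe) = 2.56830 mol.
Reaction (3): Fe→FeCl3 ratio 2:2 ⇒ n(FeCl3) = 2.56830 mol.
Mass of FeCl3 = 2.56830 × 162.20 = 416.578 g.

416.58 g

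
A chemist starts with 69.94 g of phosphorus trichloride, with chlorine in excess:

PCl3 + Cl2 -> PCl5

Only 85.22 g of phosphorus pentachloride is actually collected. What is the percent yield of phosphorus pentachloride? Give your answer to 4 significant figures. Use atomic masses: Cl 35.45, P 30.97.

80.36 %

M(PCl3) = 30.97 + 3(35.45) = 137.32 g/mol.
M(PCl5) = 30.97 + 5(35.45) = 208.22 g/mol.
n(PCl3) = 69.940 g / 137.32 g/mol = 0.50932 mol.
From the equation the PCl3:PCl5 mole ratio is 1:1, so n(PCl5) = 0.50932 × 1/1 = 0.50932 mol.
Mass of PCl5 = 0.50932 mol × 208.22 g/mol = 106.05 g.
This is the theoretical yield. Percent yield = 85.22 g / 106.05 g × 100% = 80.358%.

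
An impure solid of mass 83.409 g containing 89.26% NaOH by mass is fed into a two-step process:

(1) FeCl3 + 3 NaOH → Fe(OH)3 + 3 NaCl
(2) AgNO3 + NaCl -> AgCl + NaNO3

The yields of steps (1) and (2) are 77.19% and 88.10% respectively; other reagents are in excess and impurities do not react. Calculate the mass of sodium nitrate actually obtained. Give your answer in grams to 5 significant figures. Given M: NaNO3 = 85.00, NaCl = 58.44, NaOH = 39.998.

107.59 g

Pure NaOH = 83.409 × 0.8926 = 74.4509 g.
n(NaOH) = 74.4509 / 39.998 = 1.86136 mol.
Step 1 (NaOH:NaCl = 3:3): theoretical n(NaCl) = 1.86136 mol; at 77.19% yield, n(NaCl) = 1.43679 mol.
Step 2 (NaCl:NaNO3 = 1:1): theoretical n(NaNO3) = 1.43679 mol, so theoretical mass = 1.43679 × 85.00 = 122.127 g.
At 88.10% yield, actual mass of NaNO3 = 122.127 × 0.8810 = 107.594 g.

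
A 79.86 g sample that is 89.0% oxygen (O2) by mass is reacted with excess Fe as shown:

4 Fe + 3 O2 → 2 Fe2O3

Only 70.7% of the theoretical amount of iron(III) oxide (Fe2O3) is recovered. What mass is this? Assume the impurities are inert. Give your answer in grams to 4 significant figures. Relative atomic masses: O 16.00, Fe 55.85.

167.2 g

Pure O2 available = 79.86 g × 0.890 = 71.075 g.
M(O2) = 2(16.00) = 32.00 g/mol.
M(Fe2O3) = 2(55.85) + 3(16.00) = 159.70 g/mol.
n(O2) = 71.075 g / 32.00 g/mol = 2.2211 mol.
From the equation the O2:Fe2O3 mole ratio is 3:2, so n(Fe2O3) = 2.2211 × 2/3 = 1.4807 mol.
Mass of Fe2O3 = 1.4807 mol × 159.70 g/mol = 236.47 g.
Actual mass collected = 236.47 g × 0.707 = 167.19 g.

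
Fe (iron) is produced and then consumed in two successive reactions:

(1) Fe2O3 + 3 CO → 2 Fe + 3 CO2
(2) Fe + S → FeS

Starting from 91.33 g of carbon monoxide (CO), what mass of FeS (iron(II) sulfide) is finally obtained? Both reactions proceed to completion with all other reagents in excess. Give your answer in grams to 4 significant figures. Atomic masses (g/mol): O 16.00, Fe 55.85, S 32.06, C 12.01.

M(CO) = 12.01 + 16.00 = 28.01 g/mol.
M(FeS) = 55.85 + 32.06 = 87.91 g/mol.
n(CO) = 91.330 / 28.01 = 3.2606 mol.
Step 1 gives a 3:2 ratio of CO to Fe, so n(Fe) = 2.1737 mol.
In step 2 the Fe:FeS ratio is 1:1, so n(FeS) = 2.1737 mol.
Mass of FeS = 2.1737 × 87.91 = 191.09 g.

191.1 g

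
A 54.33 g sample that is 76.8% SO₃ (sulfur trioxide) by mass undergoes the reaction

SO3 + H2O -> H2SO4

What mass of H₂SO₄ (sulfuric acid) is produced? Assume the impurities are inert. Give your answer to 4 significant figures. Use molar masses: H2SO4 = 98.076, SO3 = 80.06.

51.11 g

Mass of pure SO3 = 54.33 g × 0.768 = 41.725 g.
n(SO3) = 41.725 g / 80.06 g/mol = 0.52118 mol.
From the equation the SO3:H2SO4 mole ratio is 1:1, so n(H2SO4) = 0.52118 × 1/1 = 0.52118 mol.
Mass of H2SO4 = 0.52118 mol × 98.076 g/mol = 51.115 g.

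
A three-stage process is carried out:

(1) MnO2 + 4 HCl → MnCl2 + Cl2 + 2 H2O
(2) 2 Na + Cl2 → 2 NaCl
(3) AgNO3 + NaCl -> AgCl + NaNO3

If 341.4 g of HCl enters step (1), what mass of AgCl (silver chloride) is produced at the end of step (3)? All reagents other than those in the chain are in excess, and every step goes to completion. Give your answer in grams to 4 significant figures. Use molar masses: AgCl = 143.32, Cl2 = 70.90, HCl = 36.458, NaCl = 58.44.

671.0 g

n(HCl) = 341.4 / 36.458 = 9.3642 mol.
Reaction (1): HCl→Cl2 ratio 4:1 ⇒ n(Cl2) = 2.3410 mol.
Reaction (2): Cl2→NaCl ratio 1:2 ⇒ n(NaCl) = 4.6821 mol.
Reaction (3): NaCl→AgCl ratio 1:1 ⇒ n(AgCl) = 4.6821 mol.
Mass of AgCl = 4.6821 × 143.32 = 671.04 g.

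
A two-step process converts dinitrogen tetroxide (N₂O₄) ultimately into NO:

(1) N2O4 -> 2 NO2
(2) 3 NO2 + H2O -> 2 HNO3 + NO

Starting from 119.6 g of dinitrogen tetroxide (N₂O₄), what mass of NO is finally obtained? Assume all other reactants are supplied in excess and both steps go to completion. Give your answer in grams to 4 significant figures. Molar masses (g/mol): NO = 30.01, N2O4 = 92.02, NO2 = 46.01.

n(N2O4) = 119.60 / 92.02 = 1.2997 mol.
Step 1 gives a 1:2 ratio of N2O4 to NO2, so n(NO2) = 2.5994 mol.
In step 2 the NO2:NO ratio is 3:1, so n(NO) = 0.86648 mol.
Mass of NO = 0.86648 × 30.01 = 26.003 g.

26.00 g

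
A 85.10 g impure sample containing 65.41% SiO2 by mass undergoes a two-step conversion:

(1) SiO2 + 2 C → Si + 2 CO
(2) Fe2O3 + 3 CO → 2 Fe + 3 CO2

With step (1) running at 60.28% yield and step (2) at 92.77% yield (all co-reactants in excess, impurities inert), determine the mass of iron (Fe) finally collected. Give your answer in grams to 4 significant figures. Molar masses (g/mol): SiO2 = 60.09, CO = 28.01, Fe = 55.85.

Pure SiO2 = 85.10 × 0.6541 = 55.664 g.
n(SiO2) = 55.664 / 60.09 = 0.92634 mol.
Step 1 (SiO2:CO = 1:2): theoretical n(CO) = 1.8527 mol; at 60.28% yield, n(CO) = 1.1168 mol.
Step 2 (CO:Fe = 3:2): theoretical n(Fe) = 0.74453 mol, so theoretical mass = 0.74453 × 55.85 = 41.582 g.
At 92.77% yield, actual mass of Fe = 41.582 × 0.9277 = 38.576 g.

38.58 g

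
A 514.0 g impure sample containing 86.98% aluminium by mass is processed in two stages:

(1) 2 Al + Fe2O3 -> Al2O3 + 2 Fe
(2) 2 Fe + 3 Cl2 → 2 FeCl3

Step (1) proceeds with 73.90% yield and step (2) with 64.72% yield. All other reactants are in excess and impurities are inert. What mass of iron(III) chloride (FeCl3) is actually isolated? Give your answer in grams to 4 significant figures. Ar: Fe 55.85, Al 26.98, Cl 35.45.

Pure Al = 514.0 × 0.8698 = 447.08 g.
M(Al) = 26.98 g/mol.
M(FeCl3) = 55.85 + 3(35.45) = 162.20 g/mol.
n(Al) = 447.08 / 26.98 = 16.571 mol.
Step 1 (Al:Fe = 2:2): theoretical n(Fe) = 16.571 mol; at 73.90% yield, n(Fe) = 12.246 mol.
Step 2 (Fe:FeCl3 = 2:2): theoretical n(FeCl3) = 12.246 mol, so theoretical mass = 12.246 × 162.20 = 1986.3 g.
At 64.72% yield, actual mass of FeCl3 = 1986.3 × 0.6472 = 1285.5 g.

1286 g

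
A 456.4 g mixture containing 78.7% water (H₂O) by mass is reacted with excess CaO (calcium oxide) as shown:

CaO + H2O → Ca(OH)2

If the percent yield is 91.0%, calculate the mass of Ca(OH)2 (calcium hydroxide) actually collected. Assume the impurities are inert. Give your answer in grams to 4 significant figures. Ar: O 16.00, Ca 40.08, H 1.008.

Pure H2O available = 456.4 g × 0.787 = 359.19 g.
M(H2O) = 2(1.008) + 16.00 = 18.016 g/mol.
M(Ca(OH)2) = 40.08 + 2(16.00) + 2(1.008) = 74.096 g/mol.
n(H2O) = 359.19 g / 18.016 g/mol = 19.937 mol.
From the equation the H2O:Ca(OH)2 mole ratio is 1:1, so n(Ca(OH)2) = 19.937 × 1/1 = 19.937 mol.
Mass of Ca(OH)2 = 19.937 mol × 74.096 g/mol = 1477.3 g.
Actual mass collected = 1477.3 g × 0.910 = 1344.3 g.

1344 g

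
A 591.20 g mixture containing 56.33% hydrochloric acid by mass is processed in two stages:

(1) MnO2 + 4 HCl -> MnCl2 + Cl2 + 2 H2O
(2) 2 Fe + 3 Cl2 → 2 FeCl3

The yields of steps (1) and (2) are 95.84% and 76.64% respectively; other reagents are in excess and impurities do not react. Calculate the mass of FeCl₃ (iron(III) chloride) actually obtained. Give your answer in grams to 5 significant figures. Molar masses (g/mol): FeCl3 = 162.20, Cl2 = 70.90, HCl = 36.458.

181.38 g

Pure HCl = 591.20 × 0.5633 = 333.023 g.
n(HCl) = 333.023 / 36.458 = 9.13443 mol.
Step 1 (HCl:Cl2 = 4:1): theoretical n(Cl2) = 2.28361 mol; at 95.84% yield, n(Cl2) = 2.18861 mol.
Step 2 (Cl2:FeCl3 = 3:2): theoretical n(FeCl3) = 1.45907 mol, so theoretical mass = 1.45907 × 162.20 = 236.662 g.
At 76.64% yield, actual mass of FeCl3 = 236.662 × 0.7664 = 181.377 g.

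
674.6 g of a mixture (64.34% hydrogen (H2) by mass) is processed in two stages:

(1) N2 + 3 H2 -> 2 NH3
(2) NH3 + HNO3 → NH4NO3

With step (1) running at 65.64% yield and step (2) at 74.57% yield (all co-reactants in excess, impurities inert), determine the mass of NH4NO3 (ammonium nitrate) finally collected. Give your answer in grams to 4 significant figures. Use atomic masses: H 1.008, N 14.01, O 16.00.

Pure H2 = 674.6 × 0.6434 = 434.04 g.
M(H2) = 2(1.008) = 2.016 g/mol.
M(NH4NO3) = 2(14.01) + 4(1.008) + 3(16.00) = 80.052 g/mol.
n(H2) = 434.04 / 2.016 = 215.30 mol.
Step 1 (H2:NH3 = 3:2): theoretical n(NH3) = 143.53 mol; at 65.64% yield, n(NH3) = 94.214 mol.
Step 2 (NH3:NH4NO3 = 1:1): theoretical n(NH4NO3) = 94.214 mol, so theoretical mass = 94.214 × 80.052 = 7542.0 g.
At 74.57% yield, actual mass of NH4NO3 = 7542.0 × 0.7457 = 5624.1 g.

5624 g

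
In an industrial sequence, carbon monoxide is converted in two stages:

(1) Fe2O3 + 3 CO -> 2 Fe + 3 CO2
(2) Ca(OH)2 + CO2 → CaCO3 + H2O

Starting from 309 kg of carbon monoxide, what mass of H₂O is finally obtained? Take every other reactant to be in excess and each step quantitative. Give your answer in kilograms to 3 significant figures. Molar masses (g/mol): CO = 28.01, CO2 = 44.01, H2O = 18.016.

309 kg = 309000 g.
n(CO) = 309000 / 28.01 = 11030 mol.
Step 1 gives a 3:3 ratio of CO to CO2, so n(CO2) = 11030 mol.
In step 2 the CO2:H2O ratio is 1:1, so n(H2O) = 11030 mol.
Mass of H2O = 11030 × 18.016 = 198700 g = 199 kg.

199 kg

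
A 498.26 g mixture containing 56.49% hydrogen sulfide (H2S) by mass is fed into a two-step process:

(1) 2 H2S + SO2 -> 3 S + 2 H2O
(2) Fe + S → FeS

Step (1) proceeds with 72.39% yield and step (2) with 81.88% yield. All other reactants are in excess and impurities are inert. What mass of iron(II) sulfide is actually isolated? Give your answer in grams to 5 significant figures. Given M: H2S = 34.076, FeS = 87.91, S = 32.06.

Pure H2S = 498.26 × 0.5649 = 281.467 g.
n(H2S) = 281.467 / 34.076 = 8.25998 mol.
Step 1 (H2S:S = 2:3): theoretical n(S) = 12.3900 mol; at 72.39% yield, n(S) = 8.96910 mol.
Step 2 (S:FeS = 1:1): theoretical n(FeS) = 8.96910 mol, so theoretical mass = 8.96910 × 87.91 = 788.474 g.
At 81.88% yield, actual mass of FeS = 788.474 × 0.8188 = 645.602 g.

645.60 g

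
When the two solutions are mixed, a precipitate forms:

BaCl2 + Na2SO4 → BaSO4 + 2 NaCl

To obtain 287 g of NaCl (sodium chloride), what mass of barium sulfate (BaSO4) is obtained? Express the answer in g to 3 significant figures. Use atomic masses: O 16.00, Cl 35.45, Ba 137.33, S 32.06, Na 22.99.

573 g

M(NaCl) = 22.99 + 35.45 = 58.44 g/mol.
M(BaSO4) = 137.33 + 32.06 + 4(16.00) = 233.39 g/mol.
n(NaCl) = 287.0 g / 58.44 g/mol = 4.911 mol.
From the equation the NaCl:BaSO4 mole ratio is 2:1, so n(BaSO4) = 4.911 × 1/2 = 2.456 mol.
Mass of BaSO4 = 2.456 mol × 233.39 g/mol = 573.1 g.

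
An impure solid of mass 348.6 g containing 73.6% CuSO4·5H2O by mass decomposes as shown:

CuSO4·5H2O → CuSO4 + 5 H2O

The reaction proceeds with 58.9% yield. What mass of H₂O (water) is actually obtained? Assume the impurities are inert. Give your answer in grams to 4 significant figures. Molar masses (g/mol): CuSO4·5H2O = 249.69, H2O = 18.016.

Pure CuSO4·5H2O available = 348.6 g × 0.736 = 256.57 g.
n(CuSO4·5H2O) = 256.57 g / 249.69 g/mol = 1.0276 mol.
From the equation the CuSO4·5H2O:H2O mole ratio is 1:5, so n(H2O) = 1.0276 × 5/1 = 5.1378 mol.
Mass of H2O = 5.1378 mol × 18.016 g/mol = 92.562 g.
Actual mass collected = 92.562 g × 0.589 = 54.519 g.

54.52 g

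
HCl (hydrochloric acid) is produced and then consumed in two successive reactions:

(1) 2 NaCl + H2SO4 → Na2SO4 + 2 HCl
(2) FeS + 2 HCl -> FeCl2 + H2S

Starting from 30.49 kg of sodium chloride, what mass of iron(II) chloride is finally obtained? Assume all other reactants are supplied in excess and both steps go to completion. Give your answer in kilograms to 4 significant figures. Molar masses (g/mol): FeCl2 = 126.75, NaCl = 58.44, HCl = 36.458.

30.49 kg = 30490 g.
n(NaCl) = 30490 / 58.44 = 521.73 mol.
Step 1 gives a 2:2 ratio of NaCl to HCl, so n(HCl) = 521.73 mol.
In step 2 the HCl:FeCl2 ratio is 2:1, so n(FeCl2) = 260.87 mol.
Mass of FeCl2 = 260.87 × 126.75 = 33065 g = 33.06 kg.

33.06 kg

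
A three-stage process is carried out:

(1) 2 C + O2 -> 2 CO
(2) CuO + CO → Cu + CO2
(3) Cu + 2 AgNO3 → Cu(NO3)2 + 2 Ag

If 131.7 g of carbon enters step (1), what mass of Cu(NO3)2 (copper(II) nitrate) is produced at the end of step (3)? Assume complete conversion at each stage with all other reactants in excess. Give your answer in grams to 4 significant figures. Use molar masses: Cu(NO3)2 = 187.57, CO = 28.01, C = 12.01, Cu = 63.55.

2057 g

n(C) = 131.7 / 12.01 = 10.966 mol.
Reaction (1): C→CO ratio 2:2 ⇒ n(CO) = 10.966 mol.
Reaction (2): CO→Cu ratio 1:1 ⇒ n(Cu) = 10.966 mol.
Reaction (3): Cu→Cu(NO3)2 ratio 1:1 ⇒ n(Cu(NO3)2) = 10.966 mol.
Mass of Cu(NO3)2 = 10.966 × 187.57 = 2056.9 g.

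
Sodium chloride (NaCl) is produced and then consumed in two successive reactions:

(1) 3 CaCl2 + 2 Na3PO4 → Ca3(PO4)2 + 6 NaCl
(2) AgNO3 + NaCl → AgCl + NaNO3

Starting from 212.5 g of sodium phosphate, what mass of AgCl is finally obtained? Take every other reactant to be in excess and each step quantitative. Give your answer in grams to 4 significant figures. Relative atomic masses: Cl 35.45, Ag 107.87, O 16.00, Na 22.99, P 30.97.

557.3 g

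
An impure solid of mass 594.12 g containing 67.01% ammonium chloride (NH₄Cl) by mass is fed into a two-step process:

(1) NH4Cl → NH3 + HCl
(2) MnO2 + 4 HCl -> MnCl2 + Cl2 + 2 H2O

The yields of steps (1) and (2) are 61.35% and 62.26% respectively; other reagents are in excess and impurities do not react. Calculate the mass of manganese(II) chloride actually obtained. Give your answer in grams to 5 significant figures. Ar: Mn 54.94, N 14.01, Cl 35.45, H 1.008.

89.435 g

Pure NH4Cl = 594.12 × 0.6701 = 398.120 g.
M(NH4Cl) = 14.01 + 4(1.008) + 35.45 = 53.492 g/mol.
M(MnCl2) = 54.94 + 2(35.45) = 125.84 g/mol.
n(NH4Cl) = 398.120 / 53.492 = 7.44260 mol.
Step 1 (NH4Cl:HCl = 1:1): theoretical n(HCl) = 7.44260 mol; at 61.35% yield, n(HCl) = 4.56604 mol.
Step 2 (HCl:MnCl2 = 4:1): theoretical n(MnCl2) = 1.14151 mol, so theoretical mass = 1.14151 × 125.84 = 143.648 g.
At 62.26% yield, actual mass of MnCl2 = 143.648 × 0.6226 = 89.4350 g.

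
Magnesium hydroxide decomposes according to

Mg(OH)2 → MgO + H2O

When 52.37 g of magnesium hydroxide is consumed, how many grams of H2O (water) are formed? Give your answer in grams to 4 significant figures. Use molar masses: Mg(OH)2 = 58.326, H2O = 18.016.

n(Mg(OH)2) = 52.370 g / 58.326 g/mol = 0.89788 mol.
From the equation the Mg(OH)2:H2O mole ratio is 1:1, so n(H2O) = 0.89788 × 1/1 = 0.89788 mol.
Mass of H2O = 0.89788 mol × 18.016 g/mol = 16.176 g.

16.18 g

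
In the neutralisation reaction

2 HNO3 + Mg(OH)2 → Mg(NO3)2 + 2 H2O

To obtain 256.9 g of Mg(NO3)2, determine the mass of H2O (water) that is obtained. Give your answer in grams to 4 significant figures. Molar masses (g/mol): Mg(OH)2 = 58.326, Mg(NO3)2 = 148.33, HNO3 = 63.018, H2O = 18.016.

62.41 g

n(Mg(NO3)2) = 256.90 g / 148.33 g/mol = 1.7319 mol.
From the equation the Mg(NO3)2:H2O mole ratio is 1:2, so n(H2O) = 1.7319 × 2/1 = 3.4639 mol.
Mass of H2O = 3.4639 mol × 18.016 g/mol = 62.406 g.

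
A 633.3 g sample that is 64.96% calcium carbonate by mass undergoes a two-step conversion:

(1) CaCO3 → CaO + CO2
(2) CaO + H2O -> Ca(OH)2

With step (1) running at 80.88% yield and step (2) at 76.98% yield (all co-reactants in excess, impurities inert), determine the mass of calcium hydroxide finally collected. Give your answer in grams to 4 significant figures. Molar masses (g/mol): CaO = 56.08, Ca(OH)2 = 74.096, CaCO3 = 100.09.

189.6 g

Pure CaCO3 = 633.3 × 0.6496 = 411.39 g.
n(CaCO3) = 411.39 / 100.09 = 4.1102 mol.
Step 1 (CaCO3:CaO = 1:1): theoretical n(CaO) = 4.1102 mol; at 80.88% yield, n(CaO) = 3.3243 mol.
Step 2 (CaO:Ca(OH)2 = 1:1): theoretical n(Ca(OH)2) = 3.3243 mol, so theoretical mass = 3.3243 × 74.096 = 246.32 g.
At 76.98% yield, actual mass of Ca(OH)2 = 246.32 × 0.7698 = 189.62 g.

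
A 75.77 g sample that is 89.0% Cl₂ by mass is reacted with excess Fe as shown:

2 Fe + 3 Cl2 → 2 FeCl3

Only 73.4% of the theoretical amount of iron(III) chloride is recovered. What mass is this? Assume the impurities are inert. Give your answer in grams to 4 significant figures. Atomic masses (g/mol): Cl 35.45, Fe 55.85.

75.49 g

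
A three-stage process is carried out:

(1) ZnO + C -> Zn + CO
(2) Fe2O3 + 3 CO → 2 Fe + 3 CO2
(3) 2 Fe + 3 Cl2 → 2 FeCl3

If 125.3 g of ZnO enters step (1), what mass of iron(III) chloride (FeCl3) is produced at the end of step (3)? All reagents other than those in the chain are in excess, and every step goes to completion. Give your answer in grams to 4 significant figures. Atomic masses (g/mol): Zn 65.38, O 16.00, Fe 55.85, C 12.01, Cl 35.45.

166.5 g

M(ZnO) = 65.38 + 16.00 = 81.38 g/mol.
M(FeCl3) = 55.85 + 3(35.45) = 162.20 g/mol.
n(ZnO) = 125.3 / 81.38 = 1.5397 mol.
Reaction (1): ZnO→CO ratio 1:1 ⇒ n(CO) = 1.5397 mol.
Reaction (2): CO→Fe ratio 3:2 ⇒ n(Fe) = 1.0265 mol.
Reaction (3): Fe→FeCl3 ratio 2:2 ⇒ n(FeCl3) = 1.0265 mol.
Mass of FeCl3 = 1.0265 × 162.20 = 166.49 g.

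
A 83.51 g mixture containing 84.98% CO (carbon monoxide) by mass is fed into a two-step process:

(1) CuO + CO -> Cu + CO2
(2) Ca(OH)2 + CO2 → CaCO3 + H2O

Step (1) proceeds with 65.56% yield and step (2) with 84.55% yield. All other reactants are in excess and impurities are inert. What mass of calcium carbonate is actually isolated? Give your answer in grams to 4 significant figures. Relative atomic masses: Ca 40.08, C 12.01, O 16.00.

140.6 g

Pure CO = 83.51 × 0.8498 = 70.967 g.
M(CO) = 12.01 + 16.00 = 28.01 g/mol.
M(CaCO3) = 40.08 + 12.01 + 3(16.00) = 100.09 g/mol.
n(CO) = 70.967 / 28.01 = 2.5336 mol.
Step 1 (CO:CO2 = 1:1): theoretical n(CO2) = 2.5336 mol; at 65.56% yield, n(CO2) = 1.6610 mol.
Step 2 (CO2:CaCO3 = 1:1): theoretical n(CaCO3) = 1.6610 mol, so theoretical mass = 1.6610 × 100.09 = 166.25 g.
At 84.55% yield, actual mass of CaCO3 = 166.25 × 0.8455 = 140.57 g.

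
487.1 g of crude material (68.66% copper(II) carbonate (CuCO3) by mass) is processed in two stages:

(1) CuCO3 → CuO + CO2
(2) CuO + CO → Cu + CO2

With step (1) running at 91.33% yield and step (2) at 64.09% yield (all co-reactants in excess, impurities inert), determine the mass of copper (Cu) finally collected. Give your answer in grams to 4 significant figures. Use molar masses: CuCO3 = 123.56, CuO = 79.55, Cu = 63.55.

100.7 g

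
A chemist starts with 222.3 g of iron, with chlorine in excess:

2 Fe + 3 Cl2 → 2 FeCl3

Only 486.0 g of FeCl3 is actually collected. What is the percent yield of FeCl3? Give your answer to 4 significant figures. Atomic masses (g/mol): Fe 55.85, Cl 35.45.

75.28 %

M(Fe) = 55.85 g/mol.
M(FeCl3) = 55.85 + 3(35.45) = 162.20 g/mol.
n(Fe) = 222.30 g / 55.85 g/mol = 3.9803 mol.
From the equation the Fe:FeCl3 mole ratio is 2:2, so n(FeCl3) = 3.9803 × 2/2 = 3.9803 mol.
Mass of FeCl3 = 3.9803 mol × 162.20 g/mol = 645.61 g.
This is the theoretical yield. Percent yield = 486.0 g / 645.61 g × 100% = 75.278%.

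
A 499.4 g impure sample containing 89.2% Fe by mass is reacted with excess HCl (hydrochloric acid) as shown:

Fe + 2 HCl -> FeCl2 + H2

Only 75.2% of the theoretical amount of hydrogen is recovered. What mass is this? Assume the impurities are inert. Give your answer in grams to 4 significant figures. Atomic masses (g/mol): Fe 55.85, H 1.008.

Pure Fe available = 499.4 g × 0.892 = 445.46 g.
M(Fe) = 55.85 g/mol.
M(H2) = 2(1.008) = 2.016 g/mol.
n(Fe) = 445.46 g / 55.85 g/mol = 7.9761 mol.
From the equation the Fe:H2 mole ratio is 1:1, so n(H2) = 7.9761 × 1/1 = 7.9761 mol.
Mass of H2 = 7.9761 mol × 2.016 g/mol = 16.080 g.
Actual mass collected = 16.080 g × 0.752 = 12.092 g.

12.09 g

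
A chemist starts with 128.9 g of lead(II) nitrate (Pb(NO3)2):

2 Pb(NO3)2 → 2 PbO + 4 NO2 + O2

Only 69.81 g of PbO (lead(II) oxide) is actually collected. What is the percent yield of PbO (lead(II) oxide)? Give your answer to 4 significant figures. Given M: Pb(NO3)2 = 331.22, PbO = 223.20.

n(Pb(NO3)2) = 128.90 g / 331.22 g/mol = 0.38917 mol.
From the equation the Pb(NO3)2:PbO mole ratio is 2:2, so n(PbO) = 0.38917 × 2/2 = 0.38917 mol.
Mass of PbO = 0.38917 mol × 223.20 g/mol = 86.862 g.
This is the theoretical yield. Percent yield = 69.81 g / 86.862 g × 100% = 80.369%.

80.37 %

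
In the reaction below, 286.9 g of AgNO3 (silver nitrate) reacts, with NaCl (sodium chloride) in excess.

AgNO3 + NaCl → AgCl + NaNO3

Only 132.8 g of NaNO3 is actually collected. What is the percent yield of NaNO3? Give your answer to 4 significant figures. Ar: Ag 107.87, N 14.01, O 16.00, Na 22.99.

92.51 %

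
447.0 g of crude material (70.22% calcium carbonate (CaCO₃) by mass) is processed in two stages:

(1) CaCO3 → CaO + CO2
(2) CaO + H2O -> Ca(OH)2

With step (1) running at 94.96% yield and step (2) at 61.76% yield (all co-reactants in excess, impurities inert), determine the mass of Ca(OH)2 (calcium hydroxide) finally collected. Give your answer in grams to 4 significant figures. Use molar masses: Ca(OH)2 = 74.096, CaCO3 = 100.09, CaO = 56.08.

136.3 g

Pure CaCO3 = 447.0 × 0.7022 = 313.88 g.
n(CaCO3) = 313.88 / 100.09 = 3.1360 mol.
Step 1 (CaCO3:CaO = 1:1): theoretical n(CaO) = 3.1360 mol; at 94.96% yield, n(CaO) = 2.9780 mol.
Step 2 (CaO:Ca(OH)2 = 1:1): theoretical n(Ca(OH)2) = 2.9780 mol, so theoretical mass = 2.9780 × 74.096 = 220.65 g.
At 61.76% yield, actual mass of Ca(OH)2 = 220.65 × 0.6176 = 136.28 g.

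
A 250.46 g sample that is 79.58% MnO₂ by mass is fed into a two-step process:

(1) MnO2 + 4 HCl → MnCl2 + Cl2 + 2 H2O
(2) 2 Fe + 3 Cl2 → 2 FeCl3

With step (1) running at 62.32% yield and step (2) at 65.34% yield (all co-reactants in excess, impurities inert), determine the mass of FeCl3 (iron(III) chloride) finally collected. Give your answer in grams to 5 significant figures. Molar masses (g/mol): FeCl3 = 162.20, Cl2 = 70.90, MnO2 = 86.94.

Pure MnO2 = 250.46 × 0.7958 = 199.316 g.
n(MnO2) = 199.316 / 86.94 = 2.29257 mol.
Step 1 (MnO2:Cl2 = 1:1): theoretical n(Cl2) = 2.29257 mol; at 62.32% yield, n(Cl2) = 1.42873 mol.
Step 2 (Cl2:FeCl3 = 3:2): theoretical n(FeCl3) = 0.952487 mol, so theoretical mass = 0.952487 × 162.20 = 154.493 g.
At 65.34% yield, actual mass of FeCl3 = 154.493 × 0.6534 = 100.946 g.

100.95 g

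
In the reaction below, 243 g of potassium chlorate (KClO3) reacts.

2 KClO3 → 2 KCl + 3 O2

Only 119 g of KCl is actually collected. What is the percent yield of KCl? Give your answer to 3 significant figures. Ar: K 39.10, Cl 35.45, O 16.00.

80.5 %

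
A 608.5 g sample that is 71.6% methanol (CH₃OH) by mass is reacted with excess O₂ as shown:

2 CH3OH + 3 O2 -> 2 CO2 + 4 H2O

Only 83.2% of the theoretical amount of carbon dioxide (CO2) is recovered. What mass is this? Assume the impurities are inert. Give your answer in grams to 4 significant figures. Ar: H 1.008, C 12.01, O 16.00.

Pure CH3OH available = 608.5 g × 0.716 = 435.69 g.
M(CH3OH) = 12.01 + 4(1.008) + 16.00 = 32.042 g/mol.
M(CO2) = 12.01 + 2(16.00) = 44.01 g/mol.
n(CH3OH) = 435.69 g / 32.042 g/mol = 13.597 mol.
From the equation the CH3OH:CO2 mole ratio is 2:2, so n(CO2) = 13.597 × 2/2 = 13.597 mol.
Mass of CO2 = 13.597 mol × 44.01 g/mol = 598.42 g.
Actual mass collected = 598.42 g × 0.832 = 497.88 g.

497.9 g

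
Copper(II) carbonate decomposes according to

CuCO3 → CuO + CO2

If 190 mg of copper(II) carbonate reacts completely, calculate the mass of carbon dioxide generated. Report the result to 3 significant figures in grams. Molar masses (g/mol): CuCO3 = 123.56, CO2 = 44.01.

0.0677 g

Convert: 190 mg = 0.1900 g.
n(CuCO3) = 0.1900 g / 123.56 g/mol = 0.001538 mol.
From the equation the CuCO3:CO2 mole ratio is 1:1, so n(CO2) = 0.001538 × 1/1 = 0.001538 mol.
Mass of CO2 = 0.001538 mol × 44.01 g/mol = 0.06767 g.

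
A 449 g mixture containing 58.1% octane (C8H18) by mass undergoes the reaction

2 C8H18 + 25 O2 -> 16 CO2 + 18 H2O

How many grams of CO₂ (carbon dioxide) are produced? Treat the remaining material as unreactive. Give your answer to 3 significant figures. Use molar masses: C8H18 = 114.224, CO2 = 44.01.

804 g

Mass of pure C8H18 = 449 g × 0.581 = 260.9 g.
n(C8H18) = 260.9 g / 114.224 g/mol = 2.284 mol.
From the equation the C8H18:CO2 mole ratio is 2:16, so n(CO2) = 2.284 × 16/2 = 18.27 mol.
Mass of CO2 = 18.27 mol × 44.01 g/mol = 804.1 g.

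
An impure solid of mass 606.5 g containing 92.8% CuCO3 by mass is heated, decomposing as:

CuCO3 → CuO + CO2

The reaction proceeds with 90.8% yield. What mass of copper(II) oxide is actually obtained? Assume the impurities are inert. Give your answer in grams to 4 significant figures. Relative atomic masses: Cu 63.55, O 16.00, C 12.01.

329.0 g

Pure CuCO3 available = 606.5 g × 0.928 = 562.83 g.
M(CuCO3) = 63.55 + 12.01 + 3(16.00) = 123.56 g/mol.
M(CuO) = 63.55 + 16.00 = 79.55 g/mol.
n(CuCO3) = 562.83 g / 123.56 g/mol = 4.5551 mol.
From the equation the CuCO3:CuO mole ratio is 1:1, so n(CuO) = 4.5551 × 1/1 = 4.5551 mol.
Mass of CuO = 4.5551 mol × 79.55 g/mol = 362.36 g.
Actual mass collected = 362.36 g × 0.908 = 329.02 g.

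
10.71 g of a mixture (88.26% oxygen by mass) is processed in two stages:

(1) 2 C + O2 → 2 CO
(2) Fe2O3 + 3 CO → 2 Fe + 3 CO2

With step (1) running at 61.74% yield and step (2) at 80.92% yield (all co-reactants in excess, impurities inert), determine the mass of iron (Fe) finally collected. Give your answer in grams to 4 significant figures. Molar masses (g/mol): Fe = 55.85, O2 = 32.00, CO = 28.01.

10.99 g

Pure O2 = 10.71 × 0.8826 = 9.4526 g.
n(O2) = 9.4526 / 32.00 = 0.29540 mol.
Step 1 (O2:CO = 1:2): theoretical n(CO) = 0.59079 mol; at 61.74% yield, n(CO) = 0.36475 mol.
Step 2 (CO:Fe = 3:2): theoretical n(Fe) = 0.24317 mol, so theoretical mass = 0.24317 × 55.85 = 13.581 g.
At 80.92% yield, actual mass of Fe = 13.581 × 0.8092 = 10.990 g.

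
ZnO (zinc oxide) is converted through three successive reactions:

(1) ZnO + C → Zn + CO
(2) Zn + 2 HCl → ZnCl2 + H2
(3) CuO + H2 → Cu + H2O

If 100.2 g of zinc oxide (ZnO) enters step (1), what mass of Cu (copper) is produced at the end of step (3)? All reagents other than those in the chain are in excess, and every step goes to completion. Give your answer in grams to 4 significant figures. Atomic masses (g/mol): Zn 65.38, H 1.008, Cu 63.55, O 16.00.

78.25 g

M(ZnO) = 65.38 + 16.00 = 81.38 g/mol.
M(Cu) = 63.55 g/mol.
n(ZnO) = 100.2 / 81.38 = 1.2313 mol.
Reaction (1): ZnO→Zn ratio 1:1 ⇒ n(Zn) = 1.2313 mol.
Reaction (2): Zn→H2 ratio 1:1 ⇒ n(H2) = 1.2313 mol.
Reaction (3): H2→Cu ratio 1:1 ⇒ n(Cu) = 1.2313 mol.
Mass of Cu = 1.2313 × 63.55 = 78.247 g.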